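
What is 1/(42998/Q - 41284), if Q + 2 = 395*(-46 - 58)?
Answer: -20541/848036143 ≈ -2.4222e-5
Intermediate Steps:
Q = -41082 (Q = -2 + 395*(-46 - 58) = -2 + 395*(-104) = -2 - 41080 = -41082)
1/(42998/Q - 41284) = 1/(42998/(-41082) - 41284) = 1/(42998*(-1/41082) - 41284) = 1/(-21499/20541 - 41284) = 1/(-848036143/20541) = -20541/848036143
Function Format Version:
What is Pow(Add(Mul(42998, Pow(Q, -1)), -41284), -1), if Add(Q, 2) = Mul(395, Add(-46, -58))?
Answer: Rational(-20541, 848036143) ≈ -2.4222e-5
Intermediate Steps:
Q = -41082 (Q = Add(-2, Mul(395, Add(-46, -58))) = Add(-2, Mul(395, -104)) = Add(-2, -41080) = -41082)
Pow(Add(Mul(42998, Pow(Q, -1)), -41284), -1) = Pow(Add(Mul(42998, Pow(-41082, -1)), -41284), -1) = Pow(Add(Mul(42998, Rational(-1, 41082)), -41284), -1) = Pow(Add(Rational(-21499, 20541), -41284), -1) = Pow(Rational(-848036143, 20541), -1) = Rational(-20541, 848036143)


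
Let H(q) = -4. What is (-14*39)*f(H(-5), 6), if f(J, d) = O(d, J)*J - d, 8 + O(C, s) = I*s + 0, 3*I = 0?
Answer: -14196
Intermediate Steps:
I = 0 (I = (⅓)*0 = 0)
O(C, s) = -8 (O(C, s) = -8 + (0*s + 0) = -8 + (0 + 0) = -8 + 0 = -8)
f(J, d) = -d - 8*J (f(J, d) = -8*J - d = -d - 8*J)
(-14*39)*f(H(-5), 6) = (-14*39)*(-1*6 - 8*(-4)) = -546*(-6 + 32) = -546*26 = -14196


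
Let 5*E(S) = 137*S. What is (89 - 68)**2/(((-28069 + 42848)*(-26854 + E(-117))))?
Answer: -2205/2221268921 ≈ -9.9268e-7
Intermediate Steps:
E(S) = 137*S/5 (E(S) = (137*S)/5 = 137*S/5)
(89 - 68)**2/(((-28069 + 42848)*(-26854 + E(-117)))) = (89 - 68)**2/(((-28069 + 42848)*(-26854 + (137/5)*(-117)))) = 21**2/((14779*(-26854 - 16029/5))) = 441/((14779*(-150299/5))) = 441/(-2221268921/5) = 441*(-5/2221268921) = -2205/2221268921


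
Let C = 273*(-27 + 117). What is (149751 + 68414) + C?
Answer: 242735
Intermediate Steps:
C = 24570 (C = 273*90 = 24570)
(149751 + 68414) + C = (149751 + 68414) + 24570 = 218165 + 24570 = 242735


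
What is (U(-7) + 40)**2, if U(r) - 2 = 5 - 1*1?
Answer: 2116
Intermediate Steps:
U(r) = 6 (U(r) = 2 + (5 - 1*1) = 2 + (5 - 1) = 2 + 4 = 6)
(U(-7) + 40)**2 = (6 + 40)**2 = 46**2 = 2116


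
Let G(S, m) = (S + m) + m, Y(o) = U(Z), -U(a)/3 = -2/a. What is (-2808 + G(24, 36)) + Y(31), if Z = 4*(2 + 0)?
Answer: -10845/4 ≈ -2711.3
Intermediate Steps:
Z = 8 (Z = 4*2 = 8)
U(a) = 6/a (U(a) = -(-6)/a = 6/a)
Y(o) = ¾ (Y(o) = 6/8 = 6*(⅛) = ¾)
G(S, m) = S + 2*m
(-2808 + G(24, 36)) + Y(31) = (-2808 + (24 + 2*36)) + ¾ = (-2808 + (24 + 72)) + ¾ = (-2808 + 96) + ¾ = -2712 + ¾ = -10845/4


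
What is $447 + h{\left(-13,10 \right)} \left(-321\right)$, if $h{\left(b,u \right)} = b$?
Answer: $4620$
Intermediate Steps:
$447 + h{\left(-13,10 \right)} \left(-321\right) = 447 - -4173 = 447 + 4173 = 4620$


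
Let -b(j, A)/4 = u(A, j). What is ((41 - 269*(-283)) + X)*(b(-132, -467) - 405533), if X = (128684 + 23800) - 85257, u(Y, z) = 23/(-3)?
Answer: -174441021265/3 ≈ -5.8147e+10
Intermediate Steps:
u(Y, z) = -23/3 (u(Y, z) = 23*(-1/3) = -23/3)
b(j, A) = 92/3 (b(j, A) = -4*(-23/3) = 92/3)
X = 67227 (X = 152484 - 85257 = 67227)
((41 - 269*(-283)) + X)*(b(-132, -467) - 405533) = ((41 - 269*(-283)) + 67227)*(92/3 - 405533) = ((41 + 76127) + 67227)*(-1216507/3) = (76168 + 67227)*(-1216507/3) = 143395*(-1216507/3) = -174441021265/3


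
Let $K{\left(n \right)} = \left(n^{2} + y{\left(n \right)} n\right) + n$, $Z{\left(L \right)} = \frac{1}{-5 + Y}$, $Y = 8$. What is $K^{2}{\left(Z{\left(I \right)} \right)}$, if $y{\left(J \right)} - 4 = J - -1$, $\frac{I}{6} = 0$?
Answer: $\frac{400}{81} \approx 4.9383$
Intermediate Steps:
$I = 0$ ($I = 6 \cdot 0 = 0$)
$y{\left(J \right)} = 5 + J$ ($y{\left(J \right)} = 4 + \left(J - -1\right) = 4 + \left(J + 1\right) = 4 + \left(1 + J\right) = 5 + J$)
$Z{\left(L \right)} = \frac{1}{3}$ ($Z{\left(L \right)} = \frac{1}{-5 + 8} = \frac{1}{3}$)
$K{\left(n \right)} = n + n^{2} + n \left(5 + n\right)$ ($K{\left(n \right)} = \left(n^{2} + \left(5 + n\right) n\right) + n = \left(n^{2} + n \left(5 + n\right)\right) + n = n + n^{2} + n \left(5 + n\right)$)
$K^{2}{\left(Z{\left(I \right)} \right)} = \left(2 \cdot \frac{1}{3} \left(3 + \frac{1}{3}\right)\right)^{2} = \left(2 \cdot \frac{1}{3} \cdot \frac{10}{3}\right)^{2} = \left(\frac{20}{9}\right)^{2} = \frac{400}{81}$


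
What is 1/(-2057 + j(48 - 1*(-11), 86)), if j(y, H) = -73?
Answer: -1/2130 ≈ -0.00046948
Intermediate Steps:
1/(-2057 + j(48 - 1*(-11), 86)) = 1/(-2057 - 73) = 1/(-2130) = -1/2130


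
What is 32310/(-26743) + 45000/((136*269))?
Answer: 2675745/122295739 ≈ 0.021879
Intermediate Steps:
32310/(-26743) + 45000/((136*269)) = 32310*(-1/26743) + 45000/36584 = -32310/26743 + 45000*(1/36584) = -32310/26743 + 5625/4573 = 2675745/122295739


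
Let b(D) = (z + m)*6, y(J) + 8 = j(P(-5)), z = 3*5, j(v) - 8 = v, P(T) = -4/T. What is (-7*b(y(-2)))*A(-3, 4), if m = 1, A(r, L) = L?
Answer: -2688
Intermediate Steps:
j(v) = 8 + v
z = 15
y(J) = 4/5 (y(J) = -8 + (8 - 4/(-5)) = -8 + (8 - 4*(-1/5)) = -8 + (8 + 4/5) = -8 + 44/5 = 4/5)
b(D) = 96 (b(D) = (15 + 1)*6 = 16*6 = 96)
(-7*b(y(-2)))*A(-3, 4) = -7*96*4 = -672*4 = -2688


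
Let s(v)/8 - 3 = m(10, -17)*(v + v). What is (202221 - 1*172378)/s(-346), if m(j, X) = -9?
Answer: 29843/49848 ≈ 0.59868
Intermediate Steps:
s(v) = 24 - 144*v (s(v) = 24 + 8*(-9*(v + v)) = 24 + 8*(-18*v) = 24 - 144*v)
(202221 - 1*172378)/s(-346) = (202221 - 1*172378)/(24 - 144*(-346)) = (202221 - 172378)/(24 + 49824) = 29843/49848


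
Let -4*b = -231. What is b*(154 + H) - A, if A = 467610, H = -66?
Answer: -462528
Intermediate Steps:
b = 231/4 (b = -¼*(-231) = 231/4 ≈ 57.750)
b*(154 + H) - A = 231*(154 - 66)/4 - 1*467610 = (231/4)*88 - 467610 = 5082 - 467610 = -462528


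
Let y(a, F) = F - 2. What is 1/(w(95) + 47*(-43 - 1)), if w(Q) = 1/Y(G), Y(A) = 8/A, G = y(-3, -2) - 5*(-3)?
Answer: -8/16533 ≈ -0.00048388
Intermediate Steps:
y(a, F) = -2 + F
G = 11 (G = (-2 - 2) - 5*(-3) = -4 + 15 = 11)
w(Q) = 11/8 (w(Q) = 1/(8/11) = 11/8)
1/(w(95) + 47*(-43 - 1)) = 1/(11/8 + 47*(-43 - 1)) = 1/(11/8 + 47*(-44)) = 1/(11/8 - 2068) = 1/(-16533/8) = -8/16533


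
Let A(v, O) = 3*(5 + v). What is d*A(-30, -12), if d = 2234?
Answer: -167550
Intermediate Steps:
A(v, O) = 15 + 3*v
d*A(-30, -12) = 2234*(15 + 3*(-30)) = 2234*(15 - 90) = 2234*(-75) = -167550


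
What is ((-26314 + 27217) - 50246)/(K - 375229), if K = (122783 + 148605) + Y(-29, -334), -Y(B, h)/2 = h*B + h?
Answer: 49343/122545 ≈ 0.40265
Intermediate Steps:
Y(B, h) = -2*h - 2*B*h (Y(B, h) = -2*(h*B + h) = -2*(B*h + h) = -2*(h + B*h) = -2*h - 2*B*h)
K = 252684 (K = (122783 + 148605) - 2*(-334)*(1 - 29) = 271388 - 2*(-334)*(-28) = 271388 - 18704 = 252684)
((-26314 + 27217) - 50246)/(K - 375229) = ((-26314 + 27217) - 50246)/(252684 - 375229) = (903 - 50246)/(-122545) = -49343*(-1/122545) = 49343/122545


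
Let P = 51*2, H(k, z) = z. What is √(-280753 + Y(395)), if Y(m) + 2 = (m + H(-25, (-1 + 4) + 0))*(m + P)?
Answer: I*√82949 ≈ 288.01*I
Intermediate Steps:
P = 102
Y(m) = -2 + (3 + m)*(102 + m) (Y(m) = -2 + (m + ((-1 + 4) + 0))*(m + 102) = -2 + (m + (3 + 0))*(102 + m) = -2 + (m + 3)*(102 + m) = -2 + (3 + m)*(102 + m))
√(-280753 + Y(395)) = √(-280753 + (304 + 395² + 105*395)) = √(-280753 + (304 + 156025 + 41475)) = √(-280753 + 197804) = √(-82949) = I*√82949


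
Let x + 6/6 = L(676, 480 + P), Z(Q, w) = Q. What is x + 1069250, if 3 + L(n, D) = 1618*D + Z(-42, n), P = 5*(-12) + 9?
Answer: 1763326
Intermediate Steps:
P = -51 (P = -60 + 9 = -51)
L(n, D) = -45 + 1618*D (L(n, D) = -3 + (1618*D - 42) = -3 + (-42 + 1618*D) = -45 + 1618*D)
x = 694076 (x = -1 + (-45 + 1618*(480 - 51)) = -1 + (-45 + 1618*429) = -1 + (-45 + 694122) = -1 + 694077 = 694076)
x + 1069250 = 694076 + 1069250 = 1763326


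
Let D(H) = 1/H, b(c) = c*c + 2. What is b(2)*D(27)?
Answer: 2/9 ≈ 0.22222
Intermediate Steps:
b(c) = 2 + c**2 (b(c) = c**2 + 2 = 2 + c**2)
b(2)*D(27) = (2 + 2**2)/27 = (2 + 4)*(1/27) = 6*(1/27) = 2/9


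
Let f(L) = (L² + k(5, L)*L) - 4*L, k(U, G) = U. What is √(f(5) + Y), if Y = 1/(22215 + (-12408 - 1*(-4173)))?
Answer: √1465806495/6990 ≈ 5.4772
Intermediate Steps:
Y = 1/13980 (Y = 1/(22215 + (-12408 + 4173)) = 1/(22215 - 8235) = 1/13980 ≈ 7.1531e-5)
f(L) = L + L² (f(L) = (L² + 5*L) - 4*L = L + L²)
√(f(5) + Y) = √(5*(1 + 5) + 1/13980) = √(5*6 + 1/13980) = √(30 + 1/13980) = √(419401/13980) = √1465806495/6990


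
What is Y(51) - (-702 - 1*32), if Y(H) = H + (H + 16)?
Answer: 852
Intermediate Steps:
Y(H) = 16 + 2*H (Y(H) = H + (16 + H) = 16 + 2*H)
Y(51) - (-702 - 1*32) = (16 + 2*51) - (-702 - 1*32) = (16 + 102) - (-702 - 32) = 118 - 1*(-734) = 118 + 734 = 852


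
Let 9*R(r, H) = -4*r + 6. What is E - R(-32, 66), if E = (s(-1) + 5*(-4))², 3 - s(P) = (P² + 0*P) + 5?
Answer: 4627/9 ≈ 514.11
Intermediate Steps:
s(P) = -2 - P² (s(P) = 3 - ((P² + 0*P) + 5) = 3 - ((P² + 0) + 5) = 3 - (P² + 5) = 3 - (5 + P²) = 3 + (-5 - P²) = -2 - P²)
R(r, H) = ⅔ - 4*r/9 (R(r, H) = (-4*r + 6)/9 = (6 - 4*r)/9 = ⅔ - 4*r/9)
E = 529 (E = ((-2 - 1*(-1)²) + 5*(-4))² = ((-2 - 1*1) - 20)² = ((-2 - 1) - 20)² = (-3 - 20)² = (-23)² = 529)
E - R(-32, 66) = 529 - (⅔ - 4/9*(-32)) = 529 - (⅔ + 128/9) = 529 - 1*134/9 = 529 - 134/9 = 4627/9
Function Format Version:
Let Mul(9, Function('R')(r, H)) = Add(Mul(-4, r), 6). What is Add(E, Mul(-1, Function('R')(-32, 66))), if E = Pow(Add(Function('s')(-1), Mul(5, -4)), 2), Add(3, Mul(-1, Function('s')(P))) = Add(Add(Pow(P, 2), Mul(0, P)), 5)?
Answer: Rational(4627, 9) ≈ 514.11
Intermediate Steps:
Function('s')(P) = Add(-2, Mul(-1, Pow(P, 2))) (Function('s')(P) = Add(3, Mul(-1, Add(Add(Pow(P, 2), Mul(0, P)), 5))) = Add(3, Mul(-1, Add(Add(Pow(P, 2), 0), 5))) = Add(3, Mul(-1, Add(Pow(P, 2), 5))) = Add(3, Mul(-1, Add(5, Pow(P, 2)))) = Add(3, Add(-5, Mul(-1, Pow(P, 2)))) = Add(-2, Mul(-1, Pow(P, 2))))
Function('R')(r, H) = Add(Rational(2, 3), Mul(Rational(-4, 9), r)) (Function('R')(r, H) = Mul(Rational(1, 9), Add(Mul(-4, r), 6)) = Mul(Rational(1, 9), Add(6, Mul(-4, r))) = Add(Rational(2, 3), Mul(Rational(-4, 9), r)))
E = 529 (E = Pow(Add(Add(-2, Mul(-1, Pow(-1, 2))), Mul(5, -4)), 2) = Pow(Add(Add(-2, Mul(-1, 1)), -20), 2) = Pow(Add(Add(-2, -1), -20), 2) = Pow(Add(-3, -20), 2) = Pow(-23, 2) = 529)
Add(E, Mul(-1, Function('R')(-32, 66))) = Add(529, Mul(-1, Add(Rational(2, 3), Mul(Rational(-4, 9), -32)))) = Add(529, Mul(-1, Add(Rational(2, 3), Rational(128, 9)))) = Add(529, Mul(-1, Rational(134, 9))) = Add(529, Rational(-134, 9)) = Rational(4627, 9)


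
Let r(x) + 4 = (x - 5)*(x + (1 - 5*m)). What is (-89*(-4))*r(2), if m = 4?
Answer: 16732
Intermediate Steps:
r(x) = -4 + (-19 + x)*(-5 + x) (r(x) = -4 + (x - 5)*(x + (1 - 5*4)) = -4 + (-5 + x)*(x + (1 - 20)) = -4 + (-5 + x)*(x - 19) = -4 + (-5 + x)*(-19 + x) = -4 + (-19 + x)*(-5 + x))
(-89*(-4))*r(2) = (-89*(-4))*(91 + 2² - 24*2) = 356*(91 + 4 - 48) = 356*47 = 16732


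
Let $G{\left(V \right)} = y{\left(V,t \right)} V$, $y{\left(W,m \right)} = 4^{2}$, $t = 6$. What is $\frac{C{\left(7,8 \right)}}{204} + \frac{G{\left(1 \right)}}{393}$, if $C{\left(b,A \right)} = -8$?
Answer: $\frac{10}{6681} \approx 0.0014968$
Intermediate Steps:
$y{\left(W,m \right)} = 16$
$G{\left(V \right)} = 16 V$
$\frac{C{\left(7,8 \right)}}{204} + \frac{G{\left(1 \right)}}{393} = - \frac{8}{204} + \frac{16 \cdot 1}{393} = \left(-8\right) \frac{1}{204} + 16 \cdot \frac{1}{393} = - \frac{2}{51} + \frac{16}{393} = \frac{10}{6681}$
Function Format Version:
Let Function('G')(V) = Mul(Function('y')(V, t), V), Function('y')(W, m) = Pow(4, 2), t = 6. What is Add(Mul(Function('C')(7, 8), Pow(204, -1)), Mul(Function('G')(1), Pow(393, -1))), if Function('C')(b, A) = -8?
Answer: Rational(10, 6681) ≈ 0.0014968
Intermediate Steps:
Function('y')(W, m) = 16
Function('G')(V) = Mul(16, V)
Add(Mul(Function('C')(7, 8), Pow(204, -1)), Mul(Function('G')(1), Pow(393, -1))) = Add(Mul(-8, Pow(204, -1)), Mul(Mul(16, 1), Pow(393, -1))) = Add(Mul(-8, Rational(1, 204)), Mul(16, Rational(1, 393))) = Add(Rational(-2, 51), Rational(16, 393)) = Rational(10, 6681)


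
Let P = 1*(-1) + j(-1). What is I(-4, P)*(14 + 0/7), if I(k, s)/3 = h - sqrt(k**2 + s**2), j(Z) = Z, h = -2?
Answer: -84 - 84*sqrt(5) ≈ -271.83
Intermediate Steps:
P = -2 (P = 1*(-1) - 1 = -1 - 1 = -2)
I(k, s) = -6 - 3*sqrt(k**2 + s**2) (I(k, s) = 3*(-2 - sqrt(k**2 + s**2)) = -6 - 3*sqrt(k**2 + s**2))
I(-4, P)*(14 + 0/7) = (-6 - 3*sqrt((-4)**2 + (-2)**2))*(14 + 0/7) = (-6 - 3*sqrt(16 + 4))*(14 + 0*(1/7)) = (-6 - 6*sqrt(5))*(14 + 0) = (-6 - 6*sqrt(5))*14 = -84 - 84*sqrt(5)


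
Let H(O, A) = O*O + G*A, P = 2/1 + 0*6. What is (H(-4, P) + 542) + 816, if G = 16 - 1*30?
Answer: 1346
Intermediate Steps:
G = -14 (G = 16 - 30 = -14)
P = 2 (P = 2*1 + 0 = 2 + 0 = 2)
H(O, A) = O**2 - 14*A (H(O, A) = O*O - 14*A = O**2 - 14*A)
(H(-4, P) + 542) + 816 = (((-4)**2 - 14*2) + 542) + 816 = ((16 - 28) + 542) + 816 = (-12 + 542) + 816 = 530 + 816 = 1346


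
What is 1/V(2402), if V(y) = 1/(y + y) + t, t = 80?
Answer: 4804/384321 ≈ 0.012500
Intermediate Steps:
V(y) = 80 + 1/(2*y) (V(y) = 1/(y + y) + 80 = 1/(2*y) + 80 = 80 + 1/(2*y))
1/V(2402) = 1/(80 + (1/2)/2402) = 1/(80 + (1/2)*(1/2402)) = 1/(80 + 1/4804) = 1/(384321/4804) = 4804/384321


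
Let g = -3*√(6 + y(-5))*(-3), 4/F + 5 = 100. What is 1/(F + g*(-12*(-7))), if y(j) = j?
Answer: 95/71824 ≈ 0.0013227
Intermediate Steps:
F = 4/95 (F = 4/(-5 + 100) = 4/95 ≈ 0.042105)
g = 9 (g = -3*√(6 - 5)*(-3) = -3*√1*(-3) = -3*1*(-3) = -3*(-3) = 9)
1/(F + g*(-12*(-7))) = 1/(4/95 + 9*(-12*(-7))) = 1/(4/95 + 9*84) = 1/(4/95 + 756) = 1/(71824/95) = 95/71824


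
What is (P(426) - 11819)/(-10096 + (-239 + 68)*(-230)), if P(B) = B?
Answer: -11393/29234 ≈ -0.38972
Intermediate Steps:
(P(426) - 11819)/(-10096 + (-239 + 68)*(-230)) = (426 - 11819)/(-10096 + (-239 + 68)*(-230)) = -11393/(-10096 - 171*(-230)) = -11393/(-10096 + 39330) = -11393/29234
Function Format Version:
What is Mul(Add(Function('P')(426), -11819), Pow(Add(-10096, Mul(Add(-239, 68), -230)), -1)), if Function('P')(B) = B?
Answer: Rational(-11393, 29234) ≈ -0.38972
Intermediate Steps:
Mul(Add(Function('P')(426), -11819), Pow(Add(-10096, Mul(Add(-239, 68), -230)), -1)) = Mul(Add(426, -11819), Pow(Add(-10096, Mul(Add(-239, 68), -230)), -1)) = Mul(-11393, Pow(Add(-10096, Mul(-171, -230)), -1)) = Mul(-11393, Pow(Add(-10096, 39330), -1)) = Mul(-11393, Pow(29234, -1)) = Mul(-11393, Rational(1, 29234)) = Rational(-11393, 29234)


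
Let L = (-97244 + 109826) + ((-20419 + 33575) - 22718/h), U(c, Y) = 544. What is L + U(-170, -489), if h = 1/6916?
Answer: -157091406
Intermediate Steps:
h = 1/6916 ≈ 0.00014459
L = -157091950 (L = (-97244 + 109826) + ((-20419 + 33575) - 22718/1/6916) = 12582 + (13156 - 22718*6916) = 12582 + (13156 - 157117688) = 12582 - 157104532 = -157091950)
L + U(-170, -489) = -157091950 + 544 = -157091406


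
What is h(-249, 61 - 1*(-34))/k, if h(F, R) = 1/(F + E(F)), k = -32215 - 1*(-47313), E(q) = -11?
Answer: -1/3925480 ≈ -2.5475e-7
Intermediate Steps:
k = 15098 (k = -32215 + 47313 = 15098)
h(F, R) = 1/(-11 + F) (h(F, R) = 1/(F - 11) = 1/(-11 + F))
h(-249, 61 - 1*(-34))/k = 1/(-11 - 249*15098) = (1/15098)/(-260) = -1/260*1/15098 = -1/3925480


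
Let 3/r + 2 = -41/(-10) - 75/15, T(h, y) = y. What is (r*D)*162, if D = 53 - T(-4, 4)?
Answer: -238140/29 ≈ -8211.7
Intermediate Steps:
r = -30/29 (r = 3/(-2 + (-41/(-10) - 75/15)) = 3/(-2 + (-41*(-⅒) - 75*1/15)) = 3/(-2 + (41/10 - 5)) = 3/(-2 - 9/10) = 3/(-29/10) = 3*(-10/29) = -30/29 ≈ -1.0345)
D = 49 (D = 53 - 1*4 = 53 - 4 = 49)
(r*D)*162 = -30/29*49*162 = -1470/29*162 = -238140/29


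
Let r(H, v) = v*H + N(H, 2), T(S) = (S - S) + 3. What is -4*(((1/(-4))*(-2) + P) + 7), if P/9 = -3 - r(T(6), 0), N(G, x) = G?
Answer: 186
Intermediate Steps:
T(S) = 3 (T(S) = 0 + 3 = 3)
r(H, v) = H + H*v (r(H, v) = v*H + H = H*v + H = H + H*v)
P = -54 (P = 9*(-3 - 3*(1 + 0)) = 9*(-3 - 3) = 9*(-6) = -54)
-4*(((1/(-4))*(-2) + P) + 7) = -4*(((1/(-4))*(-2) - 54) + 7) = -4*(((1*(-1/4))*(-2) - 54) + 7) = -4*((-1/4*(-2) - 54) + 7) = -4*((1/2 - 54) + 7) = -4*(-107/2 + 7) = -4*(-93/2) = 186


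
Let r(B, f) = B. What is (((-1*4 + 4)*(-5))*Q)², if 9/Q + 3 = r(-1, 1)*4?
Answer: 0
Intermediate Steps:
Q = -9/7 (Q = 9/(-3 - 1*4) = 9/(-3 - 4) = 9/(-7) = 9*(-⅐) = -9/7 ≈ -1.2857)
(((-1*4 + 4)*(-5))*Q)² = (((-1*4 + 4)*(-5))*(-9/7))² = (((-4 + 4)*(-5))*(-9/7))² = ((0*(-5))*(-9/7))² = (0*(-9/7))² = 0² = 0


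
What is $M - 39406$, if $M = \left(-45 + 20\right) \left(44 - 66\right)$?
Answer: $-38856$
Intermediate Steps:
$M = 550$ ($M = \left(-25\right) \left(-22\right) = 550$)
$M - 39406 = 550 - 39406 = -38856$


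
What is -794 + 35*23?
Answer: 11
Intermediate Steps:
-794 + 35*23 = -794 + 805 = 11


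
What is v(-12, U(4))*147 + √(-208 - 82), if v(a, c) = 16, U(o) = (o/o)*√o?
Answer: 2352 + I*√290 ≈ 2352.0 + 17.029*I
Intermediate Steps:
U(o) = √o (U(o) = 1*√o = √o)
v(-12, U(4))*147 + √(-208 - 82) = 16*147 + √(-208 - 82) = 2352 + √(-290) = 2352 + I*√290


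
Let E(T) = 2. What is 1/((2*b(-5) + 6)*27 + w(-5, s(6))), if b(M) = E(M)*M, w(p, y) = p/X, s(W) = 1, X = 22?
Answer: -22/8321 ≈ -0.0026439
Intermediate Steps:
w(p, y) = p/22
b(M) = 2*M
1/((2*b(-5) + 6)*27 + w(-5, s(6))) = 1/((2*(2*(-5)) + 6)*27 + (1/22)*(-5)) = 1/((2*(-10) + 6)*27 - 5/22) = 1/((-20 + 6)*27 - 5/22) = 1/(-14*27 - 5/22) = 1/(-378 - 5/22) = 1/(-8321/22) = -22/8321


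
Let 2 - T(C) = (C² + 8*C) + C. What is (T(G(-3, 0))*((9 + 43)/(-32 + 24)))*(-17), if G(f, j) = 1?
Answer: -884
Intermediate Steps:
T(C) = 2 - C² - 9*C (T(C) = 2 - ((C² + 8*C) + C) = 2 - (C² + 9*C) = 2 + (-C² - 9*C) = 2 - C² - 9*C)
(T(G(-3, 0))*((9 + 43)/(-32 + 24)))*(-17) = ((2 - 1*1² - 9*1)*((9 + 43)/(-32 + 24)))*(-17) = ((2 - 1*1 - 9)*(52/(-8)))*(-17) = ((2 - 1 - 9)*(52*(-⅛)))*(-17) = -8*(-13/2)*(-17) = 52*(-17) = -884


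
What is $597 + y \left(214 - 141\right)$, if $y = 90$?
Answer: $7167$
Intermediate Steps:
$597 + y \left(214 - 141\right) = 597 + 90 \left(214 - 141\right) = 597 + 90 \cdot 73 = 597 + 6570 = 7167$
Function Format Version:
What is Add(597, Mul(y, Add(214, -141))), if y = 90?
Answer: 7167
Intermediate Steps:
Add(597, Mul(y, Add(214, -141))) = Add(597, Mul(90, Add(214, -141))) = Add(597, Mul(90, 73)) = Add(597, 6570) = 7167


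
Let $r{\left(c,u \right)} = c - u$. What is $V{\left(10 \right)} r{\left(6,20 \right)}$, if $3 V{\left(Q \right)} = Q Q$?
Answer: $- \frac{1400}{3} \approx -466.67$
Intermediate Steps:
$V{\left(Q \right)} = \frac{Q^{2}}{3}$ ($V{\left(Q \right)} = \frac{Q Q}{3} = \frac{Q^{2}}{3}$)
$V{\left(10 \right)} r{\left(6,20 \right)} = \frac{10^{2}}{3} \left(6 - 20\right) = \frac{1}{3} \cdot 100 \left(6 - 20\right) = \frac{100}{3} \left(-14\right) = - \frac{1400}{3}$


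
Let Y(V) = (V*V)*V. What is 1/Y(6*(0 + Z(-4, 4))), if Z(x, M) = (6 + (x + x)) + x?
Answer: -1/46656 ≈ -2.1433e-5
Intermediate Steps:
Z(x, M) = 6 + 3*x (Z(x, M) = (6 + 2*x) + x = 6 + 3*x)
Y(V) = V³ (Y(V) = V²*V = V³)
1/Y(6*(0 + Z(-4, 4))) = 1/((6*(0 + (6 + 3*(-4))))³) = 1/((6*(0 + (6 - 12)))³) = 1/((6*(0 - 6))³) = 1/((6*(-6))³) = 1/((-36)³) = 1/(-46656) = -1/46656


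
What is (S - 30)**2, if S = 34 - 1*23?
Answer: 361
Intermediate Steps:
S = 11 (S = 34 - 23 = 11)
(S - 30)**2 = (11 - 30)**2 = (-19)**2 = 361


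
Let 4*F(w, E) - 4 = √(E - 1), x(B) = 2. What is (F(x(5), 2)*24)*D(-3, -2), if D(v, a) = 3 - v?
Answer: 180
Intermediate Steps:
F(w, E) = 1 + √(-1 + E)/4 (F(w, E) = 1 + √(E - 1)/4 = 1 + √(-1 + E)/4)
(F(x(5), 2)*24)*D(-3, -2) = ((1 + √(-1 + 2)/4)*24)*(3 - 1*(-3)) = ((1 + √1/4)*24)*(3 + 3) = ((1 + (¼)*1)*24)*6 = ((1 + ¼)*24)*6 = ((5/4)*24)*6 = 30*6 = 180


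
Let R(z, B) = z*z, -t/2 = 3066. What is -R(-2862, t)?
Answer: -8191044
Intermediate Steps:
t = -6132 (t = -2*3066 = -6132)
R(z, B) = z²
-R(-2862, t) = -1*(-2862)² = -1*8191044 = -8191044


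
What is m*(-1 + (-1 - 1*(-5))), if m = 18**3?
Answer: 17496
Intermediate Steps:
m = 5832
m*(-1 + (-1 - 1*(-5))) = 5832*(-1 + (-1 - 1*(-5))) = 5832*(-1 + (-1 + 5)) = 5832*(-1 + 4) = 5832*3 = 17496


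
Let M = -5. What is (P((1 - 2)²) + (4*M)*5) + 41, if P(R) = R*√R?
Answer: -58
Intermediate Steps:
P(R) = R^(3/2)
(P((1 - 2)²) + (4*M)*5) + 41 = (((1 - 2)²)^(3/2) + (4*(-5))*5) + 41 = (((-1)²)^(3/2) - 20*5) + 41 = (1^(3/2) - 100) + 41 = (1 - 100) + 41 = -99 + 41 = -58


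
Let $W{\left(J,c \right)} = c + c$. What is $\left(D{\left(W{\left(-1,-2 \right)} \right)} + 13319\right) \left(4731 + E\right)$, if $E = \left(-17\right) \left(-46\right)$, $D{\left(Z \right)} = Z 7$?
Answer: $73273283$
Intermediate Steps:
$W{\left(J,c \right)} = 2 c$
$D{\left(Z \right)} = 7 Z$
$E = 782$
$\left(D{\left(W{\left(-1,-2 \right)} \right)} + 13319\right) \left(4731 + E\right) = \left(7 \cdot 2 \left(-2\right) + 13319\right) \left(4731 + 782\right) = \left(7 \left(-4\right) + 13319\right) 5513 = \left(-28 + 13319\right) 5513 = 13291 \cdot 5513 = 73273283$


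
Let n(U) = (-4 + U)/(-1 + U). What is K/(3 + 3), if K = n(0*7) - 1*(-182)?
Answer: 31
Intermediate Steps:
n(U) = (-4 + U)/(-1 + U)
K = 186 (K = (-4 + 0*7)/(-1 + 0*7) - 1*(-182) = (-4 + 0)/(-1 + 0) + 182 = -4/(-1) + 182 = -1*(-4) + 182 = 4 + 182 = 186)
K/(3 + 3) = 186/(3 + 3) = 186/6 = 186*(⅙) = 31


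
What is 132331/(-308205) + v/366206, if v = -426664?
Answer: -4735799587/2970171585 ≈ -1.5945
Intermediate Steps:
132331/(-308205) + v/366206 = 132331/(-308205) - 426664/366206 = 132331*(-1/308205) - 426664*1/366206 = -132331/308205 - 11228/9637 = -4735799587/2970171585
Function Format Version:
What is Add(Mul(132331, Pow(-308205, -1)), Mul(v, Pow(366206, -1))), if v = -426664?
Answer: Rational(-4735799587, 2970171585) ≈ -1.5945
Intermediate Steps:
Add(Mul(132331, Pow(-308205, -1)), Mul(v, Pow(366206, -1))) = Add(Mul(132331, Pow(-308205, -1)), Mul(-426664, Pow(366206, -1))) = Add(Mul(132331, Rational(-1, 308205)), Mul(-426664, Rational(1, 366206))) = Add(Rational(-132331, 308205), Rational(-11228, 9637)) = Rational(-4735799587, 2970171585)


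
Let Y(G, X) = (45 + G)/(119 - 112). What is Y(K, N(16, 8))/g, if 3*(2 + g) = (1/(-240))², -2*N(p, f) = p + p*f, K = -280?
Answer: 40608000/2419193 ≈ 16.786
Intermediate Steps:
N(p, f) = -p/2 - f*p/2 (N(p, f) = -(p + p*f)/2 = -(p + f*p)/2 = -p/2 - f*p/2)
g = -345599/172800 (g = -2 + (1/(-240))²/3 = -2 + (-1/240)²/3 = -2 + (⅓)*(1/57600) = -2 + 1/172800 = -345599/172800 ≈ -2.0000)
Y(G, X) = 45/7 + G/7 (Y(G, X) = (45 + G)/7 = (45 + G)*(⅐) = 45/7 + G/7)
Y(K, N(16, 8))/g = (45/7 + (⅐)*(-280))/(-345599/172800) = (45/7 - 40)*(-172800/345599) = -235/7*(-172800/345599) = 40608000/2419193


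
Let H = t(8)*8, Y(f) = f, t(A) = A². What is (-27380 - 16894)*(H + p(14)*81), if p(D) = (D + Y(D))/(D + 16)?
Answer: -130077012/5 ≈ -2.6015e+7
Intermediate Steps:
p(D) = 2*D/(16 + D) (p(D) = (D + D)/(D + 16) = (2*D)/(16 + D) = 2*D/(16 + D))
H = 512 (H = 8²*8 = 64*8 = 512)
(-27380 - 16894)*(H + p(14)*81) = (-27380 - 16894)*(512 + (2*14/(16 + 14))*81) = -44274*(512 + (2*14/30)*81) = -44274*(512 + (2*14*(1/30))*81) = -44274*(512 + (14/15)*81) = -44274*(512 + 378/5) = -44274*2938/5 = -130077012/5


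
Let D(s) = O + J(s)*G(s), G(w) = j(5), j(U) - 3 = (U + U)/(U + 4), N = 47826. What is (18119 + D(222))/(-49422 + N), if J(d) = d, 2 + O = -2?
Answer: -57083/4788 ≈ -11.922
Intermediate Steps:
O = -4 (O = -2 - 2 = -4)
j(U) = 3 + 2*U/(4 + U) (j(U) = 3 + (U + U)/(U + 4) = 3 + (2*U)/(4 + U) = 3 + 2*U/(4 + U))
G(w) = 37/9 (G(w) = (12 + 5*5)/(4 + 5) = (12 + 25)/9 = (1/9)*37 = 37/9)
D(s) = -4 + 37*s/9 (D(s) = -4 + s*(37/9) = -4 + 37*s/9)
(18119 + D(222))/(-49422 + N) = (18119 + (-4 + (37/9)*222))/(-49422 + 47826) = (18119 + (-4 + 2738/3))/(-1596) = (18119 + 2726/3)*(-1/1596) = (57083/3)*(-1/1596) = -57083/4788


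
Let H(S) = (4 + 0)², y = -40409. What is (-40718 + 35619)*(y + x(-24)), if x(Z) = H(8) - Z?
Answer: 205841531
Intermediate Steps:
H(S) = 16 (H(S) = 4² = 16)
x(Z) = 16 - Z
(-40718 + 35619)*(y + x(-24)) = (-40718 + 35619)*(-40409 + (16 - 1*(-24))) = -5099*(-40409 + (16 + 24)) = -5099*(-40409 + 40) = -5099*(-40369) = 205841531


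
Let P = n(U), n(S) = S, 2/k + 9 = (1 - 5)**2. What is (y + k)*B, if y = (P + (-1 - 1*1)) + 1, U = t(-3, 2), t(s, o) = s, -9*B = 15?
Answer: 130/21 ≈ 6.1905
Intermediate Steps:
B = -5/3 (B = -1/9*15 = -5/3 ≈ -1.6667)
U = -3
k = 2/7 (k = 2/(-9 + (1 - 5)**2) = 2/(-9 + (-4)**2) = 2/(-9 + 16) = 2/7 ≈ 0.28571)
P = -3
y = -4 (y = (-3 + (-1 - 1*1)) + 1 = (-3 + (-1 - 1)) + 1 = (-3 - 2) + 1 = -5 + 1 = -4)
(y + k)*B = (-4 + 2/7)*(-5/3) = -26/7*(-5/3) = 130/21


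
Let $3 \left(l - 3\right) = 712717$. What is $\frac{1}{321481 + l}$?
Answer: $\frac{3}{1677169} \approx 1.7887 \cdot 10^{-6}$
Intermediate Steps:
$l = \frac{712726}{3}$ ($l = 3 + \frac{1}{3} \cdot 712717 = 3 + \frac{712717}{3} = \frac{712726}{3} \approx 2.3758 \cdot 10^{5}$)
$\frac{1}{321481 + l} = \frac{1}{321481 + \frac{712726}{3}} = \frac{1}{\frac{1677169}{3}} = \frac{3}{1677169}$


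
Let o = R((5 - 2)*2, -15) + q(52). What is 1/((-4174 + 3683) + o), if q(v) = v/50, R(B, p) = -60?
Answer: -25/13749 ≈ -0.0018183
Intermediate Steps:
q(v) = v/50 (q(v) = v*(1/50) = v/50)
o = -1474/25 (o = -60 + (1/50)*52 = -60 + 26/25 = -1474/25 ≈ -58.960)
1/((-4174 + 3683) + o) = 1/((-4174 + 3683) - 1474/25) = 1/(-491 - 1474/25) = 1/(-13749/25) = -25/13749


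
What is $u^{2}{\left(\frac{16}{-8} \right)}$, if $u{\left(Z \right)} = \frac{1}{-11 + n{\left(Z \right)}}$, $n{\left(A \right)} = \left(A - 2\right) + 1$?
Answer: $\frac{1}{196} \approx 0.005102$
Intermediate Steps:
$n{\left(A \right)} = -1 + A$ ($n{\left(A \right)} = \left(-2 + A\right) + 1 = -1 + A$)
$u{\left(Z \right)} = \frac{1}{-12 + Z}$ ($u{\left(Z \right)} = \frac{1}{-11 + \left(-1 + Z\right)} = \frac{1}{-12 + Z}$)
$u^{2}{\left(\frac{16}{-8} \right)} = \left(\frac{1}{-12 + \frac{16}{-8}}\right)^{2} = \left(\frac{1}{-12 + 16 \left(- \frac{1}{8}\right)}\right)^{2} = \left(\frac{1}{-12 - 2}\right)^{2} = \left(\frac{1}{-14}\right)^{2} = \left(- \frac{1}{14}\right)^{2} = \frac{1}{196}$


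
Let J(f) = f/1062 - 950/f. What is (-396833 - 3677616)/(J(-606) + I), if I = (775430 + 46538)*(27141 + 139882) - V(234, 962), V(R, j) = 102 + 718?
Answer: -72838924773/2454289718075212 ≈ -2.9678e-5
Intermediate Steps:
V(R, j) = 820
J(f) = -950/f + f/1062 (J(f) = f*(1/1062) - 950/f = f/1062 - 950/f = -950/f + f/1062)
I = 137287560444 (I = (775430 + 46538)*(27141 + 139882) - 1*820 = 821968*167023 - 820 = 137287561264 - 820 = 137287560444)
(-396833 - 3677616)/(J(-606) + I) = (-396833 - 3677616)/((-950/(-606) + (1/1062)*(-606)) + 137287560444) = -4074449/((-950*(-1/606) - 101/177) + 137287560444) = -4074449/((475/303 - 101/177) + 137287560444) = -4074449/(17824/17877 + 137287560444) = -4074449/2454289718075212/17877 = -4074449*17877/2454289718075212 = -72838924773/2454289718075212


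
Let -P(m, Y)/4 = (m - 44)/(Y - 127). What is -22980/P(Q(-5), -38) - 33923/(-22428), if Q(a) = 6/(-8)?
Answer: 85046319817/4014612 ≈ 21184.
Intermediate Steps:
Q(a) = -¾ (Q(a) = 6*(-⅛) = -¾)
P(m, Y) = -4*(-44 + m)/(-127 + Y) (P(m, Y) = -4*(m - 44)/(Y - 127) = -4*(-44 + m)/(-127 + Y))
-22980/P(Q(-5), -38) - 33923/(-22428) = -22980*(-127 - 38)/(4*(44 - 1*(-¾))) - 33923/(-22428) = -22980*(-165/(4*(44 + ¾))) - 33923*(-1/22428) = -22980/(4*(-1/165)*(179/4)) + 33923/22428 = -22980/(-179/165) + 33923/22428 = -22980*(-165/179) + 33923/22428 = 3791700/179 + 33923/22428 = 85046319817/4014612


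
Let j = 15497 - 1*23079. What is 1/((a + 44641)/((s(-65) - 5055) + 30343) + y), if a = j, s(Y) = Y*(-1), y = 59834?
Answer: 8451/505669487 ≈ 1.6712e-5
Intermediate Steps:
s(Y) = -Y
j = -7582 (j = 15497 - 23079 = -7582)
a = -7582
1/((a + 44641)/((s(-65) - 5055) + 30343) + y) = 1/((-7582 + 44641)/((-1*(-65) - 5055) + 30343) + 59834) = 1/(37059/((65 - 5055) + 30343) + 59834) = 1/(37059/(-4990 + 30343) + 59834) = 1/(37059/25353 + 59834) = 1/(37059*(1/25353) + 59834) = 1/(12353/8451 + 59834) = 1/(505669487/8451) = 8451/505669487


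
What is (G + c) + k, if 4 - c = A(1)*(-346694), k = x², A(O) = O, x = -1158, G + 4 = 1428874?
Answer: 3116532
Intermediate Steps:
G = 1428870 (G = -4 + 1428874 = 1428870)
k = 1340964 (k = (-1158)² = 1340964)
c = 346698 (c = 4 - (-346694) = 4 - 1*(-346694) = 4 + 346694 = 346698)
(G + c) + k = (1428870 + 346698) + 1340964 = 1775568 + 1340964 = 3116532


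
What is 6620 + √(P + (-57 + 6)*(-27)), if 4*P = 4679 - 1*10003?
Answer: 6620 + √46 ≈ 6626.8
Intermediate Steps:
P = -1331 (P = (4679 - 1*10003)/4 = (4679 - 10003)/4 = (¼)*(-5324) = -1331)
6620 + √(P + (-57 + 6)*(-27)) = 6620 + √(-1331 + (-57 + 6)*(-27)) = 6620 + √(-1331 - 51*(-27)) = 6620 + √(-1331 + 1377) = 6620 + √46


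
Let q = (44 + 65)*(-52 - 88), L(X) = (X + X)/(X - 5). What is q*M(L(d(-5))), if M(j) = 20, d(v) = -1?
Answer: -305200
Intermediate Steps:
L(X) = 2*X/(-5 + X) (L(X) = (2*X)/(-5 + X) = 2*X/(-5 + X))
q = -15260 (q = 109*(-140) = -15260)
q*M(L(d(-5))) = -15260*20 = -305200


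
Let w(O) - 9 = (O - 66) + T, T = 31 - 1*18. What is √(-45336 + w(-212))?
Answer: 2*I*√11398 ≈ 213.52*I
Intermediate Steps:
T = 13 (T = 31 - 18 = 13)
w(O) = -44 + O (w(O) = 9 + ((O - 66) + 13) = 9 + ((-66 + O) + 13) = 9 + (-53 + O) = -44 + O)
√(-45336 + w(-212)) = √(-45336 + (-44 - 212)) = √(-45336 - 256) = √(-45592) = 2*I*√11398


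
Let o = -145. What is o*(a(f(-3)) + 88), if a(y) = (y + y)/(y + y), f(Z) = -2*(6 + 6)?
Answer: -12905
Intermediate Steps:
f(Z) = -24 (f(Z) = -2*12 = -24)
a(y) = 1 (a(y) = (2*y)/((2*y)) = (2*y)*(1/(2*y)) = 1)
o*(a(f(-3)) + 88) = -145*(1 + 88) = -145*89 = -12905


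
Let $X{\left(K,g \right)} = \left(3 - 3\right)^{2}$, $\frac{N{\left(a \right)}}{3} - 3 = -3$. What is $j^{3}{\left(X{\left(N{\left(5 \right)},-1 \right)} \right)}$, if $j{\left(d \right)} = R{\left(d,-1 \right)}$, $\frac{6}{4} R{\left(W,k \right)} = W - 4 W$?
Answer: $0$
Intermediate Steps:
$R{\left(W,k \right)} = - 2 W$ ($R{\left(W,k \right)} = \frac{2 \left(W - 4 W\right)}{3} = \frac{2 \left(- 3 W\right)}{3} = - 2 W$)
$N{\left(a \right)} = 0$ ($N{\left(a \right)} = 9 + 3 \left(-3\right) = 9 - 9 = 0$)
$X{\left(K,g \right)} = 0$ ($X{\left(K,g \right)} = 0^{2} = 0$)
$j{\left(d \right)} = - 2 d$
$j^{3}{\left(X{\left(N{\left(5 \right)},-1 \right)} \right)} = \left(\left(-2\right) 0\right)^{3} = 0^{3} = 0$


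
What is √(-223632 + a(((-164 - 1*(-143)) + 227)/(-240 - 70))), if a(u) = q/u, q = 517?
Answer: 7*I*√48587057/103 ≈ 473.72*I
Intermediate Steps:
a(u) = 517/u
√(-223632 + a(((-164 - 1*(-143)) + 227)/(-240 - 70))) = √(-223632 + 517/((((-164 - 1*(-143)) + 227)/(-240 - 70)))) = √(-223632 + 517/((((-164 + 143) + 227)/(-310)))) = √(-223632 + 517/(((-21 + 227)*(-1/310)))) = √(-223632 + 517/((206*(-1/310)))) = √(-223632 + 517/(-103/155)) = √(-223632 + 517*(-155/103)) = √(-223632 - 80135/103) = √(-23114231/103) = 7*I*√48587057/103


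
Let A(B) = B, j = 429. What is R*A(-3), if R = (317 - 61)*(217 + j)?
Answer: -496128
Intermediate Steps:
R = 165376 (R = (317 - 61)*(217 + 429) = 256*646 = 165376)
R*A(-3) = 165376*(-3) = -496128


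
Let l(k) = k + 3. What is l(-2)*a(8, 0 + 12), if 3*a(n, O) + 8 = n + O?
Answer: 4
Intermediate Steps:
a(n, O) = -8/3 + O/3 + n/3 (a(n, O) = -8/3 + (n + O)/3 = -8/3 + (O + n)/3 = -8/3 + (O/3 + n/3) = -8/3 + O/3 + n/3)
l(k) = 3 + k
l(-2)*a(8, 0 + 12) = (3 - 2)*(-8/3 + (0 + 12)/3 + (⅓)*8) = 1*(-8/3 + (⅓)*12 + 8/3) = 1*(-8/3 + 4 + 8/3) = 1*4 = 4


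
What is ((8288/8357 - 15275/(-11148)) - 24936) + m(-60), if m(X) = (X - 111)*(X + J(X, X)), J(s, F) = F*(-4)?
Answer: -5190496238777/93163836 ≈ -55714.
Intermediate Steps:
J(s, F) = -4*F
m(X) = -3*X*(-111 + X) (m(X) = (X - 111)*(X - 4*X) = (-111 + X)*(-3*X) = -3*X*(-111 + X))
((8288/8357 - 15275/(-11148)) - 24936) + m(-60) = ((8288/8357 - 15275/(-11148)) - 24936) + 3*(-60)*(111 - 1*(-60)) = ((8288*(1/8357) - 15275*(-1/11148)) - 24936) + 3*(-60)*(111 + 60) = ((8288/8357 + 15275/11148) - 24936) + 3*(-60)*171 = (220047799/93163836 - 24936) - 30780 = -2322913366697/93163836 - 30780 = -5190496238777/93163836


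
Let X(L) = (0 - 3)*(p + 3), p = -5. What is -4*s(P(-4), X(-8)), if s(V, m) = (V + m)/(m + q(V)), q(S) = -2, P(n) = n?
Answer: -2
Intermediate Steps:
X(L) = 6 (X(L) = (0 - 3)*(-5 + 3) = -3*(-2) = 6)
s(V, m) = (V + m)/(-2 + m) (s(V, m) = (V + m)/(m - 2) = (V + m)/(-2 + m))
-4*s(P(-4), X(-8)) = -4*(-4 + 6)/(-2 + 6) = -4*2/4 = -2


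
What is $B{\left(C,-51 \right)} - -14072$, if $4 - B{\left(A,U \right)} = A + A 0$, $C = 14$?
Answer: $14062$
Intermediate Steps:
$B{\left(A,U \right)} = 4 - A$ ($B{\left(A,U \right)} = 4 - \left(A + A 0\right) = 4 - \left(A + 0\right) = 4 - A$)
$B{\left(C,-51 \right)} - -14072 = \left(4 - 14\right) - -14072 = \left(4 - 14\right) + 14072 = -10 + 14072 = 14062$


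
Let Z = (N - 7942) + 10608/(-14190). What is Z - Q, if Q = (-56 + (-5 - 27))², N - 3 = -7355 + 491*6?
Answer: -47519348/2365 ≈ -20093.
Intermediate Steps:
N = -4406 (N = 3 + (-7355 + 491*6) = 3 + (-7355 + 2946) = 3 - 4409 = -4406)
Z = -29204788/2365 (Z = (-4406 - 7942) + 10608/(-14190) = -12348 + 10608*(-1/14190) = -12348 - 1768/2365 = -29204788/2365 ≈ -12349.)
Q = 7744 (Q = (-56 - 32)² = (-88)² = 7744)
Z - Q = -29204788/2365 - 1*7744 = -29204788/2365 - 7744 = -47519348/2365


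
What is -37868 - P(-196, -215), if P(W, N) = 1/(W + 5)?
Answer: -7232787/191 ≈ -37868.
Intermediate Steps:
P(W, N) = 1/(5 + W)
-37868 - P(-196, -215) = -37868 - 1/(5 - 196) = -37868 - 1/(-191) = -37868 - 1*(-1/191) = -37868 + 1/191 = -7232787/191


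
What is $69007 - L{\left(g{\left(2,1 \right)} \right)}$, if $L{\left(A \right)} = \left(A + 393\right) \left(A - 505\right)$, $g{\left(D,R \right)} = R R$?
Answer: $267583$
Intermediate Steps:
$g{\left(D,R \right)} = R^{2}$
$L{\left(A \right)} = \left(-505 + A\right) \left(393 + A\right)$ ($L{\left(A \right)} = \left(393 + A\right) \left(-505 + A\right) = \left(-505 + A\right) \left(393 + A\right)$)
$69007 - L{\left(g{\left(2,1 \right)} \right)} = 69007 - \left(-198465 + \left(1^{2}\right)^{2} - 112 \cdot 1^{2}\right) = 69007 - \left(-198465 + 1^{2} - 112\right) = 69007 - \left(-198465 + 1 - 112\right) = 69007 - -198576 = 69007 + 198576 = 267583$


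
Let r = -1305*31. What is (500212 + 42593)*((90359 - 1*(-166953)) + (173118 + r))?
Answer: 211680379875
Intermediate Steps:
r = -40455
(500212 + 42593)*((90359 - 1*(-166953)) + (173118 + r)) = (500212 + 42593)*((90359 - 1*(-166953)) + (173118 - 40455)) = 542805*((90359 + 166953) + 132663) = 542805*(257312 + 132663) = 542805*389975 = 211680379875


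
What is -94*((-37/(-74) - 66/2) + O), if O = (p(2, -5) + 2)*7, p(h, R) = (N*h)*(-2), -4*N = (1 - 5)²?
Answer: -8789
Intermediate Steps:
N = -4 (N = -(1 - 5)²/4 = -¼*(-4)² = -¼*16 = -4)
p(h, R) = 8*h (p(h, R) = -4*h*(-2) = 8*h)
O = 126 (O = (8*2 + 2)*7 = (16 + 2)*7 = 18*7 = 126)
-94*((-37/(-74) - 66/2) + O) = -94*((-37/(-74) - 66/2) + 126) = -94*((-37*(-1/74) - 66*½) + 126) = -94*((½ - 33) + 126) = -94*(-65/2 + 126) = -94*187/2 = -8789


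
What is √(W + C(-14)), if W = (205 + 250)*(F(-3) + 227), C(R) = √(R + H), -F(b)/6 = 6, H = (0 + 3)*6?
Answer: √86907 ≈ 294.80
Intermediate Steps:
H = 18 (H = 3*6 = 18)
F(b) = -36 (F(b) = -6*6 = -36)
C(R) = √(18 + R) (C(R) = √(R + 18) = √(18 + R))
W = 86905 (W = (205 + 250)*(-36 + 227) = 455*191 = 86905)
√(W + C(-14)) = √(86905 + √(18 - 14)) = √(86905 + √4) = √(86905 + 2) = √86907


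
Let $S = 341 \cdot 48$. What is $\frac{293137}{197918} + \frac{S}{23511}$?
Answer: $\frac{3377155277}{1551083366} \approx 2.1773$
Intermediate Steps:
$S = 16368$
$\frac{293137}{197918} + \frac{S}{23511} = \frac{293137}{197918} + \frac{16368}{23511} = 293137 \cdot \frac{1}{197918} + 16368 \cdot \frac{1}{23511} = \frac{293137}{197918} + \frac{5456}{7837} = \frac{3377155277}{1551083366}$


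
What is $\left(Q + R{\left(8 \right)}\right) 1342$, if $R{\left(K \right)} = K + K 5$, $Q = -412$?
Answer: $-488488$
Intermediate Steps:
$R{\left(K \right)} = 6 K$ ($R{\left(K \right)} = K + 5 K = 6 K$)
$\left(Q + R{\left(8 \right)}\right) 1342 = \left(-412 + 6 \cdot 8\right) 1342 = \left(-412 + 48\right) 1342 = \left(-364\right) 1342 = -488488$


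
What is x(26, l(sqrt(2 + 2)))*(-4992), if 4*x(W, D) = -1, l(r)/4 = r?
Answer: 1248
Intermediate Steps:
l(r) = 4*r
x(W, D) = -1/4 (x(W, D) = (1/4)*(-1) = -1/4)
x(26, l(sqrt(2 + 2)))*(-4992) = -1/4*(-4992) = 1248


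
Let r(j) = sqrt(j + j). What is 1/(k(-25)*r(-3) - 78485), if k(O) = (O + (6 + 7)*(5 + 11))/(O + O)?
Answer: -98106250/7699869131717 + 4575*I*sqrt(6)/7699869131717 ≈ -1.2741e-5 + 1.4554e-9*I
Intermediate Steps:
r(j) = sqrt(2)*sqrt(j) (r(j) = sqrt(2*j) = sqrt(2)*sqrt(j))
k(O) = (208 + O)/(2*O) (k(O) = (O + 13*16)/((2*O)) = (O + 208)*(1/(2*O)) = (208 + O)*(1/(2*O)) = (208 + O)/(2*O))
1/(k(-25)*r(-3) - 78485) = 1/(((1/2)*(208 - 25)/(-25))*(sqrt(2)*sqrt(-3)) - 78485) = 1/(((1/2)*(-1/25)*183)*(sqrt(2)*(I*sqrt(3))) - 78485) = 1/(-183*I*sqrt(6)/50 - 78485) = 1/(-78485 - 183*I*sqrt(6)/50)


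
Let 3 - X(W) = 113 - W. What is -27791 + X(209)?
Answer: -27692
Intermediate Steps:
X(W) = -110 + W (X(W) = 3 - (113 - W) = 3 + (-113 + W) = -110 + W)
-27791 + X(209) = -27791 + (-110 + 209) = -27791 + 99 = -27692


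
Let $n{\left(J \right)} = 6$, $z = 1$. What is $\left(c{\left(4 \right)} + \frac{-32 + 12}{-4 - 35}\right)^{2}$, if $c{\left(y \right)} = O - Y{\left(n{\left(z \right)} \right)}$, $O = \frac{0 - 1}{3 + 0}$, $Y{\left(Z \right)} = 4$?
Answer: $\frac{22201}{1521} \approx 14.596$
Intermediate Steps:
$O = - \frac{1}{3} \approx -0.33333$
$c{\left(y \right)} = - \frac{13}{3}$ ($c{\left(y \right)} = - \frac{1}{3} - 4 = - \frac{13}{3}$)
$\left(c{\left(4 \right)} + \frac{-32 + 12}{-4 - 35}\right)^{2} = \left(- \frac{13}{3} + \frac{-32 + 12}{-4 - 35}\right)^{2} = \left(- \frac{13}{3} - \frac{20}{-39}\right)^{2} = \left(- \frac{13}{3} - - \frac{20}{39}\right)^{2} = \left(- \frac{13}{3} + \frac{20}{39}\right)^{2} = \left(- \frac{149}{39}\right)^{2} = \frac{22201}{1521}$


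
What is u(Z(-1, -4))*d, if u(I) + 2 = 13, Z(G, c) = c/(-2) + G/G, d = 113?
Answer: 1243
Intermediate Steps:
Z(G, c) = 1 - c/2 (Z(G, c) = c*(-½) + 1 = -c/2 + 1 = 1 - c/2)
u(I) = 11 (u(I) = -2 + 13 = 11)
u(Z(-1, -4))*d = 11*113 = 1243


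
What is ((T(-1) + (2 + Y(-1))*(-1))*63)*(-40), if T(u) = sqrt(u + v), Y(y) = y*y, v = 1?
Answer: 7560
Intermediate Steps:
Y(y) = y**2
T(u) = sqrt(1 + u) (T(u) = sqrt(u + 1) = sqrt(1 + u))
((T(-1) + (2 + Y(-1))*(-1))*63)*(-40) = ((sqrt(1 - 1) + (2 + (-1)**2)*(-1))*63)*(-40) = ((sqrt(0) + (2 + 1)*(-1))*63)*(-40) = ((0 + 3*(-1))*63)*(-40) = ((0 - 3)*63)*(-40) = -3*63*(-40) = -189*(-40) = 7560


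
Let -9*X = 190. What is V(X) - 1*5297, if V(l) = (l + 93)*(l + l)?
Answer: -674917/81 ≈ -8332.3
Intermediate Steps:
X = -190/9 (X = -1/9*190 = -190/9 ≈ -21.111)
V(l) = 2*l*(93 + l) (V(l) = (93 + l)*(2*l) = 2*l*(93 + l))
V(X) - 1*5297 = 2*(-190/9)*(93 - 190/9) - 1*5297 = 2*(-190/9)*(647/9) - 5297 = -245860/81 - 5297 = -674917/81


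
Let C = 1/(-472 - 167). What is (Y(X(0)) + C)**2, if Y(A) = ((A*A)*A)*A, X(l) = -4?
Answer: 26759397889/408321 ≈ 65535.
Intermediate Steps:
Y(A) = A**4 (Y(A) = (A**2*A)*A = A**3*A = A**4)
C = -1/639 (C = 1/(-639) = -1/639 ≈ -0.0015649)
(Y(X(0)) + C)**2 = ((-4)**4 - 1/639)**2 = (256 - 1/639)**2 = (163583/639)**2 = 26759397889/408321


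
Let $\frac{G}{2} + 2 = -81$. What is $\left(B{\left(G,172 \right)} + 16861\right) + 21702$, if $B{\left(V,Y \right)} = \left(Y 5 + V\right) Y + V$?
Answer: $157765$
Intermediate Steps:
$G = -166$ ($G = -4 + 2 \left(-81\right) = -4 - 162 = -166$)
$B{\left(V,Y \right)} = V + Y \left(V + 5 Y\right)$ ($B{\left(V,Y \right)} = \left(5 Y + V\right) Y + V = \left(V + 5 Y\right) Y + V = Y \left(V + 5 Y\right) + V = V + Y \left(V + 5 Y\right)$)
$\left(B{\left(G,172 \right)} + 16861\right) + 21702 = \left(\left(-166 + 5 \cdot 172^{2} - 28552\right) + 16861\right) + 21702 = \left(\left(-166 + 5 \cdot 29584 - 28552\right) + 16861\right) + 21702 = \left(\left(-166 + 147920 - 28552\right) + 16861\right) + 21702 = \left(119202 + 16861\right) + 21702 = 136063 + 21702 = 157765$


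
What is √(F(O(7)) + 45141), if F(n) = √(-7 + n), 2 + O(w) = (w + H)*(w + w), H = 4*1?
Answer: √(45141 + √145) ≈ 212.49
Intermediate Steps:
H = 4
O(w) = -2 + 2*w*(4 + w) (O(w) = -2 + (w + 4)*(w + w) = -2 + (4 + w)*(2*w) = -2 + 2*w*(4 + w))
√(F(O(7)) + 45141) = √(√(-7 + (-2 + 2*7² + 8*7)) + 45141) = √(√(-7 + (-2 + 2*49 + 56)) + 45141) = √(√(-7 + (-2 + 98 + 56)) + 45141) = √(√(-7 + 152) + 45141) = √(√145 + 45141) = √(45141 + √145)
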